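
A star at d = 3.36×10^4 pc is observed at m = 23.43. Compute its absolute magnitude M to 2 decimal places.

M = m − 5 log₁₀(d/10 pc) = 23.43 − 5 log₁₀(3.36×10^4/10)
  = 23.43 − 5 × 3.526 = 23.43 − 17.63 = 5.80.

5.80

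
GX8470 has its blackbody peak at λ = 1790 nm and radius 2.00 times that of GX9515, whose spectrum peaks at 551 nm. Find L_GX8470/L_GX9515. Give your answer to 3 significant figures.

Wien's law gives T ∝ 1/λ_max, so T_GX8470/T_GX9515 = λ_GX9515/λ_GX8470 = 551/1790 = 0.3078.
Then L ∝ R²T⁴ gives L_GX8470/L_GX9515 = (2.00)² × (0.3078)⁴ = 4.000 × 0.008978 = 0.03591.

0.0359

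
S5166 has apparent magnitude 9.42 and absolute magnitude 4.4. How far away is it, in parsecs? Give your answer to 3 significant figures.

101 pc

m − M = 5 log₁₀(d/10 pc)
9.42 − (4.4) = 5.02 = 5 log₁₀(d/10)
d = 10 × 10^(5.02/5) = 10 × 10^1.004 = 100.9 pc.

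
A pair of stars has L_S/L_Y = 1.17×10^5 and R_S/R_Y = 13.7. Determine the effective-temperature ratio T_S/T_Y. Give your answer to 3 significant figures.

5.00

L ∝ R²T⁴ gives T ∝ (L/R²)^(1/4), so
T_S/T_Y = (1.17×10^5 / 13.7²)^(1/4) = (623.4)^(1/4) = 4.997.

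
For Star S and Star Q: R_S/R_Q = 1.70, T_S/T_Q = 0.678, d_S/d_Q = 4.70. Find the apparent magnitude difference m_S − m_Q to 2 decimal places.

3.90

L_S/L_Q = (1.70)²(0.678)⁴ = 0.6107.
F_S/F_Q = (L_S/L_Q)/(d_S/d_Q)² = 0.6107/22.09 = 0.02765.
m_S − m_Q = −2.5 log₁₀(0.02765) = 3.90.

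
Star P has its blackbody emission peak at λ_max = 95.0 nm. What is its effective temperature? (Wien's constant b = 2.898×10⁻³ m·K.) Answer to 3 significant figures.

T = b/λ_max = 2.898×10⁻³ / (95.0×10⁻⁹) = 3.051×10^4 K.

3.05×10^4 K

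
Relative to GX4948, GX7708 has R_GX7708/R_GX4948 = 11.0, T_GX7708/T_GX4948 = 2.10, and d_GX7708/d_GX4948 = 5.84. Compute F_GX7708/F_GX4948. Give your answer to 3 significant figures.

69.0

L_GX7708/L_GX4948 = (R_GX7708/R_GX4948)²(T_GX7708/T_GX4948)⁴ = (11.0)² × (2.10)⁴ = 2353.
F_GX7708/F_GX4948 = (L_GX7708/L_GX4948)/(d_GX7708/d_GX4948)² = 2353 / (5.84)² = 69.00.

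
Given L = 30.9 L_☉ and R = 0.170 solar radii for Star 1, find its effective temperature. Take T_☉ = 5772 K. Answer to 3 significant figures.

T/T_☉ = (L/L_☉)^(1/4) / (R/R_☉)^(1/2)
T = 5772 × (30.9)^(1/4) / √(0.170) = 5772 × 2.358 / 0.4123 = 3.301×10^4 K.

3.30×10^4 K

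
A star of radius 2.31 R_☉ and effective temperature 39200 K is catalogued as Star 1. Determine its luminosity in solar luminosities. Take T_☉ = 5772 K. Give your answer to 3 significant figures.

1.14×10^4 solar luminosities

L/L_☉ = (R/R_☉)² (T/T_☉)⁴ = (2.31)² × (39200/5772)⁴
       = 5.336 × (6.791)⁴ = 5.336 × 2127 = 1.135×10^4.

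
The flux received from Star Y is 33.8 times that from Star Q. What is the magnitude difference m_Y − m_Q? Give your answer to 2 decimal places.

-3.82

m_Y − m_Q = −2.5 log₁₀(F_Y/F_Q) = −2.5 log₁₀(33.8) = −2.5 × (1.529) = -3.822.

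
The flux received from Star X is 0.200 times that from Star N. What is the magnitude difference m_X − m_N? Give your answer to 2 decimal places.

m_X − m_N = −2.5 log₁₀(F_X/F_N) = −2.5 log₁₀(0.200) = −2.5 × (-0.699) = 1.747.

1.75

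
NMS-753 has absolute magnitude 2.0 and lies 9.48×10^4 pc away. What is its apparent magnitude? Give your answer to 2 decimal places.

21.88

m = M + 5 log₁₀(d/10 pc) = 2.0 + 5 log₁₀(9.48×10^4/10)
  = 2.0 + 5 × 3.977 = 2.0 + 19.88 = 21.88.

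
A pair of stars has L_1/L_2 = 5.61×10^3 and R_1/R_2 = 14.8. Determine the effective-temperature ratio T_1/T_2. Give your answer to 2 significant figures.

2.2

L ∝ R²T⁴ gives T ∝ (L/R²)^(1/4), so
T_1/T_2 = (5.61×10^3 / 14.8²)^(1/4) = (25.61)^(1/4) = 2.250.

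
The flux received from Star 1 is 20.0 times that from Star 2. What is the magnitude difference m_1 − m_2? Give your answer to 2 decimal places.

-3.25

m_1 − m_2 = −2.5 log₁₀(F_1/F_2) = −2.5 log₁₀(20.0) = −2.5 × (1.301) = -3.253.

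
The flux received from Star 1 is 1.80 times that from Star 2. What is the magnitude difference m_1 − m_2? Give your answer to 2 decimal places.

m_1 − m_2 = −2.5 log₁₀(F_1/F_2) = −2.5 log₁₀(1.80) = −2.5 × (0.255) = -0.638.

-0.64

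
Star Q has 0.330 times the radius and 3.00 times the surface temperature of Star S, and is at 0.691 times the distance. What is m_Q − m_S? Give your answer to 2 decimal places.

-3.17

L_Q/L_S = (0.330)²(3.00)⁴ = 8.821.
F_Q/F_S = (L_Q/L_S)/(d_Q/d_S)² = 8.821/0.4775 = 18.47.
m_Q − m_S = −2.5 log₁₀(18.47) = -3.17.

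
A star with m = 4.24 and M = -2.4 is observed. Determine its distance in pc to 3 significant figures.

m − M = 5 log₁₀(d/10 pc)
4.24 − (-2.4) = 6.64 = 5 log₁₀(d/10)
d = 10 × 10^(6.64/5) = 10 × 10^1.328 = 212.8 pc.

213 pc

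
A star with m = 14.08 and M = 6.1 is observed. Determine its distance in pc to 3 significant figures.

394 pc

m − M = 5 log₁₀(d/10 pc)
14.08 − (6.1) = 7.98 = 5 log₁₀(d/10)
d = 10 × 10^(7.98/5) = 10 × 10^1.596 = 394.5 pc.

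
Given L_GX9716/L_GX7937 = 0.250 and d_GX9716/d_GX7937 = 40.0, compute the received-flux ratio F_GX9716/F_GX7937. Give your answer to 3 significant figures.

1.56×10^-4

F = L/(4πd²), so F_GX9716/F_GX7937 = (L_GX9716/L_GX7937) / (d_GX9716/d_GX7937)²
= 0.250 / (40.0)² = 0.250 / 1600 = 1.563×10^-4.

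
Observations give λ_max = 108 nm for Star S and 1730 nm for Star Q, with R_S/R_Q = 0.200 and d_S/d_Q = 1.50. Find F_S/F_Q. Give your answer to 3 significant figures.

1.17×10^3

Wien's law: T_S/T_Q = λ_Q/λ_S = 1730/108 = 16.02.
L_S/L_Q = (R_S/R_Q)²(T_S/T_Q)⁴ = (0.200)²(16.02)⁴ = 2634.
F_S/F_Q = (L_S/L_Q)/(d_S/d_Q)² = 2634/(1.50)² = 1170.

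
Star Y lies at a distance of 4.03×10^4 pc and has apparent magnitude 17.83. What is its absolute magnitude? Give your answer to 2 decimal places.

M = m − 5 log₁₀(d/10 pc) = 17.83 − 5 log₁₀(4.03×10^4/10)
  = 17.83 − 5 × 3.605 = 17.83 − 18.03 = -0.20.

-0.20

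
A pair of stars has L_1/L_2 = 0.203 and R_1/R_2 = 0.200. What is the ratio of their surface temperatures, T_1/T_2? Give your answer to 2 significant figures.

1.5

L ∝ R²T⁴ gives T ∝ (L/R²)^(1/4), so
T_1/T_2 = (0.203 / 0.200²)^(1/4) = (5.075)^(1/4) = 1.501.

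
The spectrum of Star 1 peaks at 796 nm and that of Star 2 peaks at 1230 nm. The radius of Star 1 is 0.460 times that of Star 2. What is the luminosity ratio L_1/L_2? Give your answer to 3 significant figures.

Wien's law gives T ∝ 1/λ_max, so T_1/T_2 = λ_2/λ_1 = 1230/796 = 1.545.
Then L ∝ R²T⁴ gives L_1/L_2 = (0.460)² × (1.545)⁴ = 0.2116 × 5.701 = 1.206.

1.21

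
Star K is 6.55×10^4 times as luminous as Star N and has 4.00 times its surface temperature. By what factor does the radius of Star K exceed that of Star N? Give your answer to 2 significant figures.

L ∝ R²T⁴ gives R ∝ √L / T², so
R_K/R_N = √(6.55×10^4) / (4.00)² = 255.9 / 16.00 = 16.00.

16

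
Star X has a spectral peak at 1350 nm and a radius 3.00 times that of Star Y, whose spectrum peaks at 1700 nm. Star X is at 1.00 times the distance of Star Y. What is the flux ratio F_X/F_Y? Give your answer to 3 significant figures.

22.6

Wien's law: T_X/T_Y = λ_Y/λ_X = 1700/1350 = 1.259.
L_X/L_Y = (R_X/R_Y)²(T_X/T_Y)⁴ = (3.00)²(1.259)⁴ = 22.63.
F_X/F_Y = (L_X/L_Y)/(d_X/d_Y)² = 22.63/(1.00)² = 22.63.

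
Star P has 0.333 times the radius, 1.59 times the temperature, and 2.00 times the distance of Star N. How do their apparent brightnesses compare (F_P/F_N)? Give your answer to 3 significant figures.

0.177

L_P/L_N = (R_P/R_N)²(T_P/T_N)⁴ = (0.333)² × (1.59)⁴ = 0.7087.
F_P/F_N = (L_P/L_N)/(d_P/d_N)² = 0.7087 / (2.00)² = 0.1772.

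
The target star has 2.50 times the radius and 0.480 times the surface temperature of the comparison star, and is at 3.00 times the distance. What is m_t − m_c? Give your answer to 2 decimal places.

3.58

L_t/L_c = (2.50)²(0.480)⁴ = 0.3318.
F_t/F_c = (L_t/L_c)/(d_t/d_c)² = 0.3318/9.000 = 0.03686.
m_t − m_c = −2.5 log₁₀(0.03686) = 3.58.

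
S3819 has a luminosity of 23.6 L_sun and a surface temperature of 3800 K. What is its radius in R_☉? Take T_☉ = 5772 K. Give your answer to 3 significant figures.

11.2 R_☉

R/R_☉ = √(L/L_☉) / (T/T_☉)² = √(23.6) / (0.6584)²
       = 4.858 / 0.4334 = 11.21.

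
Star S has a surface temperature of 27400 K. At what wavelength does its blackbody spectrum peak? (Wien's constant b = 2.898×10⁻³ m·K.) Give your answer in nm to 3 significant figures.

λ_max = b/T = 2.898×10⁻³ / 27400 = 1.06×10^-7 m = 105.8 nm.

106 nm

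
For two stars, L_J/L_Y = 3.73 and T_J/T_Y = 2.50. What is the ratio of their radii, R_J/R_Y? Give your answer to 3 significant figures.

L ∝ R²T⁴ gives R ∝ √L / T², so
R_J/R_Y = √(3.73) / (2.50)² = 1.931 / 6.250 = 0.3090.

0.309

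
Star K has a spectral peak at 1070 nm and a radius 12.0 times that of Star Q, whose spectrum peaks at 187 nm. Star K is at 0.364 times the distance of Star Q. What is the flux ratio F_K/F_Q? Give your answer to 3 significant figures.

1.01

Wien's law: T_K/T_Q = λ_Q/λ_K = 187/1070 = 0.1748.
L_K/L_Q = (R_K/R_Q)²(T_K/T_Q)⁴ = (12.0)²(0.1748)⁴ = 0.1343.
F_K/F_Q = (L_K/L_Q)/(d_K/d_Q)² = 0.1343/(0.364)² = 1.014.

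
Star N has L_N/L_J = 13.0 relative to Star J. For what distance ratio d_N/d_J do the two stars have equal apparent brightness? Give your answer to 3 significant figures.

Equal flux requires L_N/d_N² = L_J/d_J², so d_N/d_J = √(L_N/L_J)
= √(13.0) = 3.606.

3.61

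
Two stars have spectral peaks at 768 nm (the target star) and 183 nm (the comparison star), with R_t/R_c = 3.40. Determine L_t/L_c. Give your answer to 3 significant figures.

0.0373

Wien's law gives T ∝ 1/λ_max, so T_t/T_c = λ_c/λ_t = 183/768 = 0.2383.
Then L ∝ R²T⁴ gives L_t/L_c = (3.40)² × (0.2383)⁴ = 11.56 × 0.003224 = 0.03727.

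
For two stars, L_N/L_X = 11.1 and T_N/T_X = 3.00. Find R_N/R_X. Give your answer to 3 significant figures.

L ∝ R²T⁴ gives R ∝ √L / T², so
R_N/R_X = √(11.1) / (3.00)² = 3.332 / 9.000 = 0.3702.

0.370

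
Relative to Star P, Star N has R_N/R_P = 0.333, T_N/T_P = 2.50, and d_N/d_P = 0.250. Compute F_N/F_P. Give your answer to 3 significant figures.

69.3

L_N/L_P = (R_N/R_P)²(T_N/T_P)⁴ = (0.333)² × (2.50)⁴ = 4.332.
F_N/F_P = (L_N/L_P)/(d_N/d_P)² = 4.332 / (0.250)² = 69.31.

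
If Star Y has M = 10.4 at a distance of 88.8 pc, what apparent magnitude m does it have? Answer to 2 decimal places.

15.14

m = M + 5 log₁₀(d/10 pc) = 10.4 + 5 log₁₀(88.8/10)
  = 10.4 + 5 × 0.948 = 10.4 + 4.74 = 15.14.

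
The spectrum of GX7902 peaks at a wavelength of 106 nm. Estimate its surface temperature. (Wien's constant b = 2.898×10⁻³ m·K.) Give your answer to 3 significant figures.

2.73×10^4 K

T = b/λ_max = 2.898×10⁻³ / (106×10⁻⁹) = 2.734×10^4 K.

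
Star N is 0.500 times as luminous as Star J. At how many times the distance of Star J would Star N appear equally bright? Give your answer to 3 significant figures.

0.707

Equal flux requires L_N/d_N² = L_J/d_J², so d_N/d_J = √(L_N/L_J)
= √(0.500) = 0.7071.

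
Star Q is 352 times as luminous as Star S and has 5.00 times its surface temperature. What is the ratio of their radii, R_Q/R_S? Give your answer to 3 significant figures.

L ∝ R²T⁴ gives R ∝ √L / T², so
R_Q/R_S = √(352) / (5.00)² = 18.76 / 25.00 = 0.7505.

0.750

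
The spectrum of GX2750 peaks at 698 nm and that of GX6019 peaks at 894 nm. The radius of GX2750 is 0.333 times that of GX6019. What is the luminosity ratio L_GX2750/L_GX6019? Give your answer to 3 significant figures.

0.298

Wien's law gives T ∝ 1/λ_max, so T_GX2750/T_GX6019 = λ_GX6019/λ_GX2750 = 894/698 = 1.281.
Then L ∝ R²T⁴ gives L_GX2750/L_GX6019 = (0.333)² × (1.281)⁴ = 0.1109 × 2.691 = 0.2984.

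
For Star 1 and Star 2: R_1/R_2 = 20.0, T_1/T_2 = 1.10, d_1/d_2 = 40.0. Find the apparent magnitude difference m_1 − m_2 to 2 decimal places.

L_1/L_2 = (20.0)²(1.10)⁴ = 585.6.
F_1/F_2 = (L_1/L_2)/(d_1/d_2)² = 585.6/1600 = 0.3660.
m_1 − m_2 = −2.5 log₁₀(0.3660) = 1.09.

1.09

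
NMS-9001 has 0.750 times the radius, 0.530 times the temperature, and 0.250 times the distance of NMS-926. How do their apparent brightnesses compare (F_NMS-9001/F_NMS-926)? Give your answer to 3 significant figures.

0.710

L_NMS-9001/L_NMS-926 = (R_NMS-9001/R_NMS-926)²(T_NMS-9001/T_NMS-926)⁴ = (0.750)² × (0.530)⁴ = 0.04438.
F_NMS-9001/F_NMS-926 = (L_NMS-9001/L_NMS-926)/(d_NMS-9001/d_NMS-926)² = 0.04438 / (0.250)² = 0.7101.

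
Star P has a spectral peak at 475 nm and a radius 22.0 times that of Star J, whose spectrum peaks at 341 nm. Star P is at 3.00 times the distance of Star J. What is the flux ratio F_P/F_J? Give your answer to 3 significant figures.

Wien's law: T_P/T_J = λ_J/λ_P = 341/475 = 0.7179.
L_P/L_J = (R_P/R_J)²(T_P/T_J)⁴ = (22.0)²(0.7179)⁴ = 128.6.
F_P/F_J = (L_P/L_J)/(d_P/d_J)² = 128.6/(3.00)² = 14.28.

14.3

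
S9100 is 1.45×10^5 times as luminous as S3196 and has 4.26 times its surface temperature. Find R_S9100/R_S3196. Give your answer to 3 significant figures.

L ∝ R²T⁴ gives R ∝ √L / T², so
R_S9100/R_S3196 = √(1.45×10^5) / (4.26)² = 380.8 / 18.15 = 20.98.

21.0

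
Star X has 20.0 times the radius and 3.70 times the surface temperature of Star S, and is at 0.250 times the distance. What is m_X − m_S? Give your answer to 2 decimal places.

L_X/L_S = (20.0)²(3.70)⁴ = 7.497×10^4.
F_X/F_S = (L_X/L_S)/(d_X/d_S)² = 7.497×10^4/0.06250 = 1.199×10^6.
m_X − m_S = −2.5 log₁₀(1.199×10^6) = -15.20.

-15.20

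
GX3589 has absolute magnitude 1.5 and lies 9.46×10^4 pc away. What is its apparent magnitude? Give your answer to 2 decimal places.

m = M + 5 log₁₀(d/10 pc) = 1.5 + 5 log₁₀(9.46×10^4/10)
  = 1.5 + 5 × 3.976 = 1.5 + 19.88 = 21.38.

21.38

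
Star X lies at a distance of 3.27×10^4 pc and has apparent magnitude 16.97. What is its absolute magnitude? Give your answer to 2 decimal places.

M = m − 5 log₁₀(d/10 pc) = 16.97 − 5 log₁₀(3.27×10^4/10)
  = 16.97 − 5 × 3.515 = 16.97 − 17.57 = -0.60.

-0.60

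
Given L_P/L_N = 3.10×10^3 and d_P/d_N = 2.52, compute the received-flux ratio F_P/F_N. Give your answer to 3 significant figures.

F = L/(4πd²), so F_P/F_N = (L_P/L_N) / (d_P/d_N)²
= 3.10×10^3 / (2.52)² = 3.10×10^3 / 6.350 = 488.2.

488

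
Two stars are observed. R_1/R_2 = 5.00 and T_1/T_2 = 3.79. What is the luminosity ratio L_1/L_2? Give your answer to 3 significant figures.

5.16×10^3

From the Stefan–Boltzmann law, L ∝ R²T⁴, so
L_1/L_2 = (R_1/R_2)² (T_1/T_2)⁴ = (5.00)² × (3.79)⁴ = 25.00 × 206.3 = 5158.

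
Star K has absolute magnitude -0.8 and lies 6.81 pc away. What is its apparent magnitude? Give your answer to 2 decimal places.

-1.63

m = M + 5 log₁₀(d/10 pc) = -0.8 + 5 log₁₀(6.81/10)
  = -0.8 + 5 × -0.167 = -0.8 + -0.83 = -1.63.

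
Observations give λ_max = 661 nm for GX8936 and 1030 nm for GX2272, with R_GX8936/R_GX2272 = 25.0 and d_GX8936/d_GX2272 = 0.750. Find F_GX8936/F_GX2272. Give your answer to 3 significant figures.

Wien's law: T_GX8936/T_GX2272 = λ_GX2272/λ_GX8936 = 1030/661 = 1.558.
L_GX8936/L_GX2272 = (R_GX8936/R_GX2272)²(T_GX8936/T_GX2272)⁴ = (25.0)²(1.558)⁴ = 3685.
F_GX8936/F_GX2272 = (L_GX8936/L_GX2272)/(d_GX8936/d_GX2272)² = 3685/(0.750)² = 6551.

6.55×10^3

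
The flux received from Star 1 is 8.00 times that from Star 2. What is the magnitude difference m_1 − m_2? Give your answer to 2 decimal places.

m_1 − m_2 = −2.5 log₁₀(F_1/F_2) = −2.5 log₁₀(8.00) = −2.5 × (0.903) = -2.258.

-2.26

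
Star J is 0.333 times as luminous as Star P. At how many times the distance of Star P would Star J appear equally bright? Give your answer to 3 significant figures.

0.577

Equal flux requires L_J/d_J² = L_P/d_P², so d_J/d_P = √(L_J/L_P)
= √(0.333) = 0.5771.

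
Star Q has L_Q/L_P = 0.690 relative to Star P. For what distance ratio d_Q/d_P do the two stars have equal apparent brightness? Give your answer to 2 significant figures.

Equal flux requires L_Q/d_Q² = L_P/d_P², so d_Q/d_P = √(L_Q/L_P)
= √(0.690) = 0.8307.

0.83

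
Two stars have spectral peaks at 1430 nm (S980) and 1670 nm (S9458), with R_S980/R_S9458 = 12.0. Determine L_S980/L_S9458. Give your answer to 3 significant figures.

Wien's law gives T ∝ 1/λ_max, so T_S980/T_S9458 = λ_S9458/λ_S980 = 1670/1430 = 1.168.
Then L ∝ R²T⁴ gives L_S980/L_S9458 = (12.0)² × (1.168)⁴ = 144.0 × 1.860 = 267.8.

268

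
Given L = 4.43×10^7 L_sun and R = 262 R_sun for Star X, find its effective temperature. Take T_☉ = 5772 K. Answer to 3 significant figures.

T/T_☉ = (L/L_☉)^(1/4) / (R/R_☉)^(1/2)
T = 5772 × (4.43×10^7)^(1/4) / √(262) = 5772 × 81.58 / 16.19 = 2.909×10^4 K.

2.91×10^4 K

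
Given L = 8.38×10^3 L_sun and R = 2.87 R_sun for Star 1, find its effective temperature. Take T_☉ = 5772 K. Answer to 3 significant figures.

3.26×10^4 K

T/T_☉ = (L/L_☉)^(1/4) / (R/R_☉)^(1/2)
T = 5772 × (8.38×10^3)^(1/4) / √(2.87) = 5772 × 9.568 / 1.694 = 3.260×10^4 K.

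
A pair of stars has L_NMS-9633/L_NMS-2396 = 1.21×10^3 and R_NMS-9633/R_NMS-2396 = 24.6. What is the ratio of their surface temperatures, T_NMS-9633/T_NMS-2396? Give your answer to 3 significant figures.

1.19

L ∝ R²T⁴ gives T ∝ (L/R²)^(1/4), so
T_NMS-9633/T_NMS-2396 = (1.21×10^3 / 24.6²)^(1/4) = (1.999)^(1/4) = 1.189.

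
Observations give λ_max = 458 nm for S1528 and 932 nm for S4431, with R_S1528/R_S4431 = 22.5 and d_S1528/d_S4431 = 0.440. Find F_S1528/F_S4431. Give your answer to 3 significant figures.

4.48×10^4

Wien's law: T_S1528/T_S4431 = λ_S4431/λ_S1528 = 932/458 = 2.035.
L_S1528/L_S4431 = (R_S1528/R_S4431)²(T_S1528/T_S4431)⁴ = (22.5)²(2.035)⁴ = 8681.
F_S1528/F_S4431 = (L_S1528/L_S4431)/(d_S1528/d_S4431)² = 8681/(0.440)² = 4.484×10^4.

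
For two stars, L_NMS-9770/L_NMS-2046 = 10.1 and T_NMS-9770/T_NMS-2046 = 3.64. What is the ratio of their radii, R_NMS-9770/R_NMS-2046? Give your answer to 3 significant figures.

0.240

L ∝ R²T⁴ gives R ∝ √L / T², so
R_NMS-9770/R_NMS-2046 = √(10.1) / (3.64)² = 3.178 / 13.25 = 0.2399.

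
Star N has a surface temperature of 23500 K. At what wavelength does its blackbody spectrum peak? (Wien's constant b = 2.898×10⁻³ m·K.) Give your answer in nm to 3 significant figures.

λ_max = b/T = 2.898×10⁻³ / 23500 = 1.23×10^-7 m = 123.3 nm.

123 nm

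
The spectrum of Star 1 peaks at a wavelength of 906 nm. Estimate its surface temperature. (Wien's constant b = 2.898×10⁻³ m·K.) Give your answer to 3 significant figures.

T = b/λ_max = 2.898×10⁻³ / (906×10⁻⁹) = 3199 K.

3.20×10^3 K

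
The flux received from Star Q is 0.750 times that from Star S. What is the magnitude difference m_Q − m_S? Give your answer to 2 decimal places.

m_Q − m_S = −2.5 log₁₀(F_Q/F_S) = −2.5 log₁₀(0.750) = −2.5 × (-0.125) = 0.312.

0.31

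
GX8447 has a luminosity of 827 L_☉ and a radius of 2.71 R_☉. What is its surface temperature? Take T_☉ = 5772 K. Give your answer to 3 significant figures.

T/T_☉ = (L/L_☉)^(1/4) / (R/R_☉)^(1/2)
T = 5772 × (827)^(1/4) / √(2.71) = 5772 × 5.363 / 1.646 = 1.880×10^4 K.

1.88×10^4 K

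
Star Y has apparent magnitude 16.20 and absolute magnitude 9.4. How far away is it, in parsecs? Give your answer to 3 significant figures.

m − M = 5 log₁₀(d/10 pc)
16.20 − (9.4) = 6.80 = 5 log₁₀(d/10)
d = 10 × 10^(6.80/5) = 10 × 10^1.360 = 229.1 pc.

229 pc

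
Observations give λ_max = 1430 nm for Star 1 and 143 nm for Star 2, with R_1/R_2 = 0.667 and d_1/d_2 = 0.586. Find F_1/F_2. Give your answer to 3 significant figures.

1.30×10^-4

Wien's law: T_1/T_2 = λ_2/λ_1 = 143/1430 = 0.1000.
L_1/L_2 = (R_1/R_2)²(T_1/T_2)⁴ = (0.667)²(0.1000)⁴ = 4.449×10^-5.
F_1/F_2 = (L_1/L_2)/(d_1/d_2)² = 4.449×10^-5/(0.586)² = 1.296×10^-4.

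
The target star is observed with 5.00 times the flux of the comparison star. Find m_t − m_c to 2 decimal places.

-1.75

m_t − m_c = −2.5 log₁₀(F_t/F_c) = −2.5 log₁₀(5.00) = −2.5 × (0.699) = -1.747.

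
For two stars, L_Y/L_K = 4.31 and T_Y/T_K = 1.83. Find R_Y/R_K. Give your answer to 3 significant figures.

L ∝ R²T⁴ gives R ∝ √L / T², so
R_Y/R_K = √(4.31) / (1.83)² = 2.076 / 3.349 = 0.6199.

0.620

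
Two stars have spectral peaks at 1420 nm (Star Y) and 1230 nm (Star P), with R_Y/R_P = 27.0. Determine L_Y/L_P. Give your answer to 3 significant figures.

Wien's law gives T ∝ 1/λ_max, so T_Y/T_P = λ_P/λ_Y = 1230/1420 = 0.8662.
Then L ∝ R²T⁴ gives L_Y/L_P = (27.0)² × (0.8662)⁴ = 729.0 × 0.5629 = 410.4.

410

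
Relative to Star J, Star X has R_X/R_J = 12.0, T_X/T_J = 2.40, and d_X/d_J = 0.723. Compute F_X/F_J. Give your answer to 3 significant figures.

9.14×10^3

L_X/L_J = (R_X/R_J)²(T_X/T_J)⁴ = (12.0)² × (2.40)⁴ = 4778.
F_X/F_J = (L_X/L_J)/(d_X/d_J)² = 4778 / (0.723)² = 9140.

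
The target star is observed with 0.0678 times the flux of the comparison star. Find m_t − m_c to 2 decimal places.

m_t − m_c = −2.5 log₁₀(F_t/F_c) = −2.5 log₁₀(0.0678) = −2.5 × (-1.169) = 2.922.

2.92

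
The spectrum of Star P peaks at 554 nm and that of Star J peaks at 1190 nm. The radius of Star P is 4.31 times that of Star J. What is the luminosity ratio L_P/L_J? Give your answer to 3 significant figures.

395

Wien's law gives T ∝ 1/λ_max, so T_P/T_J = λ_J/λ_P = 1190/554 = 2.148.
Then L ∝ R²T⁴ gives L_P/L_J = (4.31)² × (2.148)⁴ = 18.58 × 21.29 = 395.5.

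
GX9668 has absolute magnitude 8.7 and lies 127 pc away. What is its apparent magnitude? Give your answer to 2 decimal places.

m = M + 5 log₁₀(d/10 pc) = 8.7 + 5 log₁₀(127/10)
  = 8.7 + 5 × 1.104 = 8.7 + 5.52 = 14.22.

14.22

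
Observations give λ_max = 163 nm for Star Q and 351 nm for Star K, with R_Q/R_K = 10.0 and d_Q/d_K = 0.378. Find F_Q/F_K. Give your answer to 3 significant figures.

1.50×10^4

Wien's law: T_Q/T_K = λ_K/λ_Q = 351/163 = 2.153.
L_Q/L_K = (R_Q/R_K)²(T_Q/T_K)⁴ = (10.0)²(2.153)⁴ = 2150.
F_Q/F_K = (L_Q/L_K)/(d_Q/d_K)² = 2150/(0.378)² = 1.505×10^4.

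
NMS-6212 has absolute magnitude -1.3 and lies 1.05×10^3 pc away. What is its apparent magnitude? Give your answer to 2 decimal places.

8.81

m = M + 5 log₁₀(d/10 pc) = -1.3 + 5 log₁₀(1.05×10^3/10)
  = -1.3 + 5 × 2.021 = -1.3 + 10.11 = 8.81.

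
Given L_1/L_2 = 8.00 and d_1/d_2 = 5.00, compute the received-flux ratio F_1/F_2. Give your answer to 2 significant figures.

0.32

F = L/(4πd²), so F_1/F_2 = (L_1/L_2) / (d_1/d_2)²
= 8.00 / (5.00)² = 8.00 / 25.00 = 0.3200.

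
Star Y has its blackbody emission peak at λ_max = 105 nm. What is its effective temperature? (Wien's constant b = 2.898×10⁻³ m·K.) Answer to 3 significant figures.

2.76×10^4 K

T = b/λ_max = 2.898×10⁻³ / (105×10⁻⁹) = 2.760×10^4 K.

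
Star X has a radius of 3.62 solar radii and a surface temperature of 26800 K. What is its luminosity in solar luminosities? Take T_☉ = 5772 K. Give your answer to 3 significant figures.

6.09×10^3 solar luminosities

L/L_☉ = (R/R_☉)² (T/T_☉)⁴ = (3.62)² × (26800/5772)⁴
       = 13.10 × (4.643)⁴ = 13.10 × 464.8 = 6090.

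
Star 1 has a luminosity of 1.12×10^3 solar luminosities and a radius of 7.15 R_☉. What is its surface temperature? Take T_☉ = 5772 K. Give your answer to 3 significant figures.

1.25×10^4 K

T/T_☉ = (L/L_☉)^(1/4) / (R/R_☉)^(1/2)
T = 5772 × (1.12×10^3)^(1/4) / √(7.15) = 5772 × 5.785 / 2.674 = 1.249×10^4 K.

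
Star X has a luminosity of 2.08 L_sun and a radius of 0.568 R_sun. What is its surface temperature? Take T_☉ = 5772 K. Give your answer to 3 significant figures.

9.20×10^3 K

T/T_☉ = (L/L_☉)^(1/4) / (R/R_☉)^(1/2)
T = 5772 × (2.08)^(1/4) / √(0.568) = 5772 × 1.201 / 0.7537 = 9197 K.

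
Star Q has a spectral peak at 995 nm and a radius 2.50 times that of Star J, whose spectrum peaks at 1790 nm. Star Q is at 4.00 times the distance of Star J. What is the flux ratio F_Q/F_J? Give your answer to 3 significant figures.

4.09

Wien's law: T_Q/T_J = λ_J/λ_Q = 1790/995 = 1.799.
L_Q/L_J = (R_Q/R_J)²(T_Q/T_J)⁴ = (2.50)²(1.799)⁴ = 65.46.
F_Q/F_J = (L_Q/L_J)/(d_Q/d_J)² = 65.46/(4.00)² = 4.091.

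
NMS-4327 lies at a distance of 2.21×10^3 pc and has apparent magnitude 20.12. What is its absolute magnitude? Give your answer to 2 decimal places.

M = m − 5 log₁₀(d/10 pc) = 20.12 − 5 log₁₀(2.21×10^3/10)
  = 20.12 − 5 × 2.344 = 20.12 − 11.72 = 8.40.

8.40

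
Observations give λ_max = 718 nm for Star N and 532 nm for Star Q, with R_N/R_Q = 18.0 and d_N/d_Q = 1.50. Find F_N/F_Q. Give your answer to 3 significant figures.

43.4

Wien's law: T_N/T_Q = λ_Q/λ_N = 532/718 = 0.7409.
L_N/L_Q = (R_N/R_Q)²(T_N/T_Q)⁴ = (18.0)²(0.7409)⁴ = 97.65.
F_N/F_Q = (L_N/L_Q)/(d_N/d_Q)² = 97.65/(1.50)² = 43.40.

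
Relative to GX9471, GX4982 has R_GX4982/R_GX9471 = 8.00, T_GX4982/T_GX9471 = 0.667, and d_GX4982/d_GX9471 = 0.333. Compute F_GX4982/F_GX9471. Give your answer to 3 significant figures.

L_GX4982/L_GX9471 = (R_GX4982/R_GX9471)²(T_GX4982/T_GX9471)⁴ = (8.00)² × (0.667)⁴ = 12.67.
F_GX4982/F_GX9471 = (L_GX4982/L_GX9471)/(d_GX4982/d_GX9471)² = 12.67 / (0.333)² = 114.2.

114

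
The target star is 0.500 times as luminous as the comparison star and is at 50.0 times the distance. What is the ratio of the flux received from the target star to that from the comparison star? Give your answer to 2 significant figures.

2.0×10^-4

F = L/(4πd²), so F_t/F_c = (L_t/L_c) / (d_t/d_c)²
= 0.500 / (50.0)² = 0.500 / 2500 = 2.000×10^-4.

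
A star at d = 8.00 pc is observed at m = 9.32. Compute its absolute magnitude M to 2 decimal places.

M = m − 5 log₁₀(d/10 pc) = 9.32 − 5 log₁₀(8.00/10)
  = 9.32 − 5 × -0.097 = 9.32 − -0.48 = 9.80.

9.80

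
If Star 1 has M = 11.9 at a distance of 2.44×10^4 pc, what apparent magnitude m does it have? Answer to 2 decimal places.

m = M + 5 log₁₀(d/10 pc) = 11.9 + 5 log₁₀(2.44×10^4/10)
  = 11.9 + 5 × 3.387 = 11.9 + 16.94 = 28.84.

28.84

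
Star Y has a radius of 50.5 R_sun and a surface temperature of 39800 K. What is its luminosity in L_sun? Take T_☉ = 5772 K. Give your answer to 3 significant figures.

L/L_☉ = (R/R_☉)² (T/T_☉)⁴ = (50.5)² × (39800/5772)⁴
       = 2550 × (6.895)⁴ = 2550 × 2261 = 5.765×10^6.

5.77×10^6 L_sun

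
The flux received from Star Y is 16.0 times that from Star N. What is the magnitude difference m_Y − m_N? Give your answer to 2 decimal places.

m_Y − m_N = −2.5 log₁₀(F_Y/F_N) = −2.5 log₁₀(16.0) = −2.5 × (1.204) = -3.010.

-3.01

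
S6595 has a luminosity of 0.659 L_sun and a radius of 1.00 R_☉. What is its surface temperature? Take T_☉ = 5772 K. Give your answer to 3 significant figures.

5.20×10^3 K

T/T_☉ = (L/L_☉)^(1/4) / (R/R_☉)^(1/2)
T = 5772 × (0.659)^(1/4) / √(1.00) = 5772 × 0.9010 / 1.000 = 5201 K.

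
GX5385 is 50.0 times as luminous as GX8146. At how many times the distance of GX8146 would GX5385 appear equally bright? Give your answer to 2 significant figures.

7.1

Equal flux requires L_GX5385/d_GX5385² = L_GX8146/d_GX8146², so d_GX5385/d_GX8146 = √(L_GX5385/L_GX8146)
= √(50.0) = 7.071.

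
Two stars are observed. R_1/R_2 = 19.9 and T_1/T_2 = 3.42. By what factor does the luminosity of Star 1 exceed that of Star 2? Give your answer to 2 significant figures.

From the Stefan–Boltzmann law, L ∝ R²T⁴, so
L_1/L_2 = (R_1/R_2)² (T_1/T_2)⁴ = (19.9)² × (3.42)⁴ = 396.0 × 136.8 = 5.418×10^4.

5.4×10^4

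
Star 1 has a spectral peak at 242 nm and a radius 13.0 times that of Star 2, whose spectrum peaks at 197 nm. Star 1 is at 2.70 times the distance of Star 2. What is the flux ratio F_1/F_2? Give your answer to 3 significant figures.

Wien's law: T_1/T_2 = λ_2/λ_1 = 197/242 = 0.8140.
L_1/L_2 = (R_1/R_2)²(T_1/T_2)⁴ = (13.0)²(0.8140)⁴ = 74.21.
F_1/F_2 = (L_1/L_2)/(d_1/d_2)² = 74.21/(2.70)² = 10.18.

10.2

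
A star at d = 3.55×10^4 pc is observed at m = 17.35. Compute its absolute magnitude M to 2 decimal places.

-0.40

M = m − 5 log₁₀(d/10 pc) = 17.35 − 5 log₁₀(3.55×10^4/10)
  = 17.35 − 5 × 3.550 = 17.35 − 17.75 = -0.40.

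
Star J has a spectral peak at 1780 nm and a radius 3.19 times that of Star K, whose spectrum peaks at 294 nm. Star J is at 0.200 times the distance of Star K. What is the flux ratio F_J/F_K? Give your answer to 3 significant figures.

0.189

Wien's law: T_J/T_K = λ_K/λ_J = 294/1780 = 0.1652.
L_J/L_K = (R_J/R_K)²(T_J/T_K)⁴ = (3.19)²(0.1652)⁴ = 0.007573.
F_J/F_K = (L_J/L_K)/(d_J/d_K)² = 0.007573/(0.200)² = 0.1893.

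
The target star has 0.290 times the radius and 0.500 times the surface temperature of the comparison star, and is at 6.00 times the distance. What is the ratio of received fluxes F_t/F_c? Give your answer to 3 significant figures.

L_t/L_c = (R_t/R_c)²(T_t/T_c)⁴ = (0.290)² × (0.500)⁴ = 0.005256.
F_t/F_c = (L_t/L_c)/(d_t/d_c)² = 0.005256 / (6.00)² = 1.460×10^-4.

1.46×10^-4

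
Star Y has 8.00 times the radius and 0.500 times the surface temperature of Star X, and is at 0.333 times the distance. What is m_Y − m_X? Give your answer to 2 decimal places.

-3.89

L_Y/L_X = (8.00)²(0.500)⁴ = 4.000.
F_Y/F_X = (L_Y/L_X)/(d_Y/d_X)² = 4.000/0.1109 = 36.07.
m_Y − m_X = −2.5 log₁₀(36.07) = -3.89.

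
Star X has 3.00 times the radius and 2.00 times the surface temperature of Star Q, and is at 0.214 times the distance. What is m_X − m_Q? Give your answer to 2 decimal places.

L_X/L_Q = (3.00)²(2.00)⁴ = 144.0.
F_X/F_Q = (L_X/L_Q)/(d_X/d_Q)² = 144.0/0.04580 = 3144.
m_X − m_Q = −2.5 log₁₀(3144) = -8.74.

-8.74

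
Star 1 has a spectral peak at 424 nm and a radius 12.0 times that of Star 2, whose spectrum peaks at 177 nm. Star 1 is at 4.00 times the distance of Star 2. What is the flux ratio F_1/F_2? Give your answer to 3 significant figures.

0.273

Wien's law: T_1/T_2 = λ_2/λ_1 = 177/424 = 0.4175.
L_1/L_2 = (R_1/R_2)²(T_1/T_2)⁴ = (12.0)²(0.4175)⁴ = 4.373.
F_1/F_2 = (L_1/L_2)/(d_1/d_2)² = 4.373/(4.00)² = 0.2733.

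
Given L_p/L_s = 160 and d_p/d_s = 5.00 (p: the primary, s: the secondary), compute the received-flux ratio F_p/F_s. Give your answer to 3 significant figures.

6.40

F = L/(4πd²), so F_p/F_s = (L_p/L_s) / (d_p/d_s)²
= 160 / (5.00)² = 160 / 25.00 = 6.400.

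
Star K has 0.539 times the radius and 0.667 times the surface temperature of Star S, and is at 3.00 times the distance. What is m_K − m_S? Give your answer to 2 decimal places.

L_K/L_S = (0.539)²(0.667)⁴ = 0.05750.
F_K/F_S = (L_K/L_S)/(d_K/d_S)² = 0.05750/9.000 = 0.006389.
m_K − m_S = −2.5 log₁₀(0.006389) = 5.49.

5.49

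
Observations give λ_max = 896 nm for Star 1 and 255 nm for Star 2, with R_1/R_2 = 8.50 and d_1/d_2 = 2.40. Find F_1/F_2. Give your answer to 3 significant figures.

Wien's law: T_1/T_2 = λ_2/λ_1 = 255/896 = 0.2846.
L_1/L_2 = (R_1/R_2)²(T_1/T_2)⁴ = (8.50)²(0.2846)⁴ = 0.4740.
F_1/F_2 = (L_1/L_2)/(d_1/d_2)² = 0.4740/(2.40)² = 0.08229.

0.0823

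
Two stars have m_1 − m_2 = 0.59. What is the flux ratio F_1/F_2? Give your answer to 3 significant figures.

0.581

F_1/F_2 = 10^(−(m_1 − m_2)/2.5) = 10^(-0.59/2.5) = 10^-0.236 = 0.5808.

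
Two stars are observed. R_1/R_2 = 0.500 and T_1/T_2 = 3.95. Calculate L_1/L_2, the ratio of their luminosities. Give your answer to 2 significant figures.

61

From the Stefan–Boltzmann law, L ∝ R²T⁴, so
L_1/L_2 = (R_1/R_2)² (T_1/T_2)⁴ = (0.500)² × (3.95)⁴ = 0.2500 × 243.4 = 60.86.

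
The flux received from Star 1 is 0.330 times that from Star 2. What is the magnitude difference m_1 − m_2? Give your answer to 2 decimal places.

1.20

m_1 − m_2 = −2.5 log₁₀(F_1/F_2) = −2.5 log₁₀(0.330) = −2.5 × (-0.481) = 1.204.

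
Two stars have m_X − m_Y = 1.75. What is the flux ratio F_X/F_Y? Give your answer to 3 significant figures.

F_X/F_Y = 10^(−(m_X − m_Y)/2.5) = 10^(-1.75/2.5) = 10^-0.700 = 0.1995.

0.200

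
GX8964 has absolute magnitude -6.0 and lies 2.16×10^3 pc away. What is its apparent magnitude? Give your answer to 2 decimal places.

m = M + 5 log₁₀(d/10 pc) = -6.0 + 5 log₁₀(2.16×10^3/10)
  = -6.0 + 5 × 2.334 = -6.0 + 11.67 = 5.67.

5.67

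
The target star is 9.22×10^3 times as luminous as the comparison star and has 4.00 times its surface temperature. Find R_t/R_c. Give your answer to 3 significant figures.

6.00

L ∝ R²T⁴ gives R ∝ √L / T², so
R_t/R_c = √(9.22×10^3) / (4.00)² = 96.02 / 16.00 = 6.001.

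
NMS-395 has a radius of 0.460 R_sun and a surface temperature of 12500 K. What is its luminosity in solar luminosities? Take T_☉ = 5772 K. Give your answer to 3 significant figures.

L/L_☉ = (R/R_☉)² (T/T_☉)⁴ = (0.460)² × (12500/5772)⁴
       = 0.2116 × (2.166)⁴ = 0.2116 × 22.00 = 4.654.

4.65 solar luminosities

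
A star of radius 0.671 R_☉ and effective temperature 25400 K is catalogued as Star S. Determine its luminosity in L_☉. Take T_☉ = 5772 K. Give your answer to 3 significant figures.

169 L_☉

L/L_☉ = (R/R_☉)² (T/T_☉)⁴ = (0.671)² × (25400/5772)⁴
       = 0.4502 × (4.401)⁴ = 0.4502 × 375.0 = 168.8.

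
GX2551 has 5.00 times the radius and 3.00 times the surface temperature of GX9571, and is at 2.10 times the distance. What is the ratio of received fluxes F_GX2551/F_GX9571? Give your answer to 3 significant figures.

459

L_GX2551/L_GX9571 = (R_GX2551/R_GX9571)²(T_GX2551/T_GX9571)⁴ = (5.00)² × (3.00)⁴ = 2025.
F_GX2551/F_GX9571 = (L_GX2551/L_GX9571)/(d_GX2551/d_GX9571)² = 2025 / (2.10)² = 459.2.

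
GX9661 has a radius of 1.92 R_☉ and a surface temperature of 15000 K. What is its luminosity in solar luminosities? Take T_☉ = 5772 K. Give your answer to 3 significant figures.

168 solar luminosities

L/L_☉ = (R/R_☉)² (T/T_☉)⁴ = (1.92)² × (15000/5772)⁴
       = 3.686 × (2.599)⁴ = 3.686 × 45.61 = 168.1.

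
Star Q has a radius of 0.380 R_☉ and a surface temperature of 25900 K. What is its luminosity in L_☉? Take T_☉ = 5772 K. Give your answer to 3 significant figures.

58.5 L_☉

L/L_☉ = (R/R_☉)² (T/T_☉)⁴ = (0.380)² × (25900/5772)⁴
       = 0.1444 × (4.487)⁴ = 0.1444 × 405.4 = 58.54.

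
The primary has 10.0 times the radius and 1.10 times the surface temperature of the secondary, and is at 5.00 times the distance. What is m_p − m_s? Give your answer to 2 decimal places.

L_p/L_s = (10.0)²(1.10)⁴ = 146.4.
F_p/F_s = (L_p/L_s)/(d_p/d_s)² = 146.4/25.00 = 5.856.
m_p − m_s = −2.5 log₁₀(5.856) = -1.92.

-1.92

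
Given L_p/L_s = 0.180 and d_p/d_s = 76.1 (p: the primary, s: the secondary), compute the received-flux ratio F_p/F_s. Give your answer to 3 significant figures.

3.11×10^-5

F = L/(4πd²), so F_p/F_s = (L_p/L_s) / (d_p/d_s)²
= 0.180 / (76.1)² = 0.180 / 5791 = 3.108×10^-5.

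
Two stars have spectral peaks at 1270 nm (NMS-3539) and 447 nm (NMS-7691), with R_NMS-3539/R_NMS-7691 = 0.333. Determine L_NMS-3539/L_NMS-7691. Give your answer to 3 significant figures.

Wien's law gives T ∝ 1/λ_max, so T_NMS-3539/T_NMS-7691 = λ_NMS-7691/λ_NMS-3539 = 447/1270 = 0.3520.
Then L ∝ R²T⁴ gives L_NMS-3539/L_NMS-7691 = (0.333)² × (0.3520)⁴ = 0.1109 × 0.01535 = 0.001702.

0.00170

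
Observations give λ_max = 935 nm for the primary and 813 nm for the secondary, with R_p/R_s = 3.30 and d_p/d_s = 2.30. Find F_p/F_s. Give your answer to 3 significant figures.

1.18

Wien's law: T_p/T_s = λ_s/λ_p = 813/935 = 0.8695.
L_p/L_s = (R_p/R_s)²(T_p/T_s)⁴ = (3.30)²(0.8695)⁴ = 6.225.
F_p/F_s = (L_p/L_s)/(d_p/d_s)² = 6.225/(2.30)² = 1.177.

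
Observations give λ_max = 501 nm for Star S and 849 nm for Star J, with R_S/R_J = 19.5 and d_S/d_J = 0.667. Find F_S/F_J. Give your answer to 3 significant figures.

7.05×10^3

Wien's law: T_S/T_J = λ_J/λ_S = 849/501 = 1.695.
L_S/L_J = (R_S/R_J)²(T_S/T_J)⁴ = (19.5)²(1.695)⁴ = 3136.
F_S/F_J = (L_S/L_J)/(d_S/d_J)² = 3136/(0.667)² = 7049.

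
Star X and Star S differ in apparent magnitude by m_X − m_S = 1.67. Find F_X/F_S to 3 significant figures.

F_X/F_S = 10^(−(m_X − m_S)/2.5) = 10^(-1.67/2.5) = 10^-0.668 = 0.2148.

0.215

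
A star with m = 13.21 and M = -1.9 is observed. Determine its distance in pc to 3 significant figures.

m − M = 5 log₁₀(d/10 pc)
13.21 − (-1.9) = 15.11 = 5 log₁₀(d/10)
d = 10 × 10^(15.11/5) = 10 × 10^3.022 = 1.052×10^4 pc.

1.05×10^4 pc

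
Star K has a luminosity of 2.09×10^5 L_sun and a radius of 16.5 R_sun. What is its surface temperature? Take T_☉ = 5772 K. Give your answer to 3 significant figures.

T/T_☉ = (L/L_☉)^(1/4) / (R/R_☉)^(1/2)
T = 5772 × (2.09×10^5)^(1/4) / √(16.5) = 5772 × 21.38 / 4.062 = 3.038×10^4 K.

3.04×10^4 K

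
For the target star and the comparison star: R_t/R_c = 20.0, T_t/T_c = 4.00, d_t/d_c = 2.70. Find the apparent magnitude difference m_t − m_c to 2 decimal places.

L_t/L_c = (20.0)²(4.00)⁴ = 1.024×10^5.
F_t/F_c = (L_t/L_c)/(d_t/d_c)² = 1.024×10^5/7.290 = 1.405×10^4.
m_t − m_c = −2.5 log₁₀(1.405×10^4) = -10.37.

-10.37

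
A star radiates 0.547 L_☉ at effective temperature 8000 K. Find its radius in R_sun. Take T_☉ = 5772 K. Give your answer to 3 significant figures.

0.385 R_sun

R/R_☉ = √(L/L_☉) / (T/T_☉)² = √(0.547) / (1.386)²
       = 0.7396 / 1.921 = 0.3850.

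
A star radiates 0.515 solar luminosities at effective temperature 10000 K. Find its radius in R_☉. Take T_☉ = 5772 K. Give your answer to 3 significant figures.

0.239 R_☉

R/R_☉ = √(L/L_☉) / (T/T_☉)² = √(0.515) / (1.733)²
       = 0.7176 / 3.002 = 0.2391.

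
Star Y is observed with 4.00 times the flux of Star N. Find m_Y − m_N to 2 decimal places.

m_Y − m_N = −2.5 log₁₀(F_Y/F_N) = −2.5 log₁₀(4.00) = −2.5 × (0.602) = -1.505.

-1.51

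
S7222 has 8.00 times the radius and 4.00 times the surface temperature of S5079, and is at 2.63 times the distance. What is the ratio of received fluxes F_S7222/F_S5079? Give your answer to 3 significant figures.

2.37×10^3

L_S7222/L_S5079 = (R_S7222/R_S5079)²(T_S7222/T_S5079)⁴ = (8.00)² × (4.00)⁴ = 1.638×10^4.
F_S7222/F_S5079 = (L_S7222/L_S5079)/(d_S7222/d_S5079)² = 1.638×10^4 / (2.63)² = 2369.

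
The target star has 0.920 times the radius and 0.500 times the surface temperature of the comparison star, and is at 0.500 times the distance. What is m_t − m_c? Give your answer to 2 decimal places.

1.69

L_t/L_c = (0.920)²(0.500)⁴ = 0.05290.
F_t/F_c = (L_t/L_c)/(d_t/d_c)² = 0.05290/0.2500 = 0.2116.
m_t − m_c = −2.5 log₁₀(0.2116) = 1.69.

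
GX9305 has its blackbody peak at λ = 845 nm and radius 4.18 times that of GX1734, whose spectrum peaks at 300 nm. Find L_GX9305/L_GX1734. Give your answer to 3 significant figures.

Wien's law gives T ∝ 1/λ_max, so T_GX9305/T_GX1734 = λ_GX1734/λ_GX9305 = 300/845 = 0.3550.
Then L ∝ R²T⁴ gives L_GX9305/L_GX1734 = (4.18)² × (0.3550)⁴ = 17.47 × 0.01589 = 0.2776.

0.278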